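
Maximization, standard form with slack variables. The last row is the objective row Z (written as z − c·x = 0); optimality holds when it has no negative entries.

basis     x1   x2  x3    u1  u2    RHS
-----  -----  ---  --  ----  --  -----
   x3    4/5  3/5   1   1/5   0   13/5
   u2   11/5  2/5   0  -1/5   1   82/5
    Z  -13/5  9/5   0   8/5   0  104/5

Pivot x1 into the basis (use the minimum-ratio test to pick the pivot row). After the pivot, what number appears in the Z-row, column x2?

Ratio test on column x1 — row 1: (13/5)/(4/5) = 13/4; row 2: (82/5)/(11/5) = 82/11. Minimum is 13/4 at row 1 (x3 leaves); pivot element 4/5.
Divide row 1 by 4/5; eliminate column x1 from the other rows.
Z-row update in column x2: 9/5 − (-13/5)·(3/4) = 15/4.

15/4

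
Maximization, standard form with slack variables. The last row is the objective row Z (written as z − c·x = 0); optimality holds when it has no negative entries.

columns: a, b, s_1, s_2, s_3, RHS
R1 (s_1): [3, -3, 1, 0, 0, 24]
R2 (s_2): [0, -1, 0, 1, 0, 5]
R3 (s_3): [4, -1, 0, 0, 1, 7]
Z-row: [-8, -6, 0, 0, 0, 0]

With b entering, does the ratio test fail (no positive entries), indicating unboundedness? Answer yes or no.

Every constraint-row entry in column b is ≤ 0, so increasing b is unbounded.

yes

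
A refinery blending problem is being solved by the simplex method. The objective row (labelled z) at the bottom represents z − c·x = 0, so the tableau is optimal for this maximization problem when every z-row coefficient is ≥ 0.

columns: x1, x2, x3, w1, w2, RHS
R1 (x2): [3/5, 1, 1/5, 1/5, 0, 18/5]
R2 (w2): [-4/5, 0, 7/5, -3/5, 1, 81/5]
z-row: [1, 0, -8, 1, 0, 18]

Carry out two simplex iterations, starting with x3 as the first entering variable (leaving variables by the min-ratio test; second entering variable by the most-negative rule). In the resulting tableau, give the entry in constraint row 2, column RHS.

Ratio test on column x3 — row 1: (18/5)/(1/5) = 18; row 2: (81/5)/(7/5) = 81/7. Minimum is 81/7 at row 2 (w2 leaves); pivot element 7/5.
Divide row 2 by 7/5; eliminate column x3 from the other rows.
Second iteration: most negative z-row entry is -25/7 in column x1, so x1 enters.
Ratio test on column x1 — row 1: (9/7)/(5/7) = 9/5; row 2: entry -4/7 ≤ 0. Minimum is 9/5 at row 1 (x2 leaves); pivot element 5/7.
Divide row 1 by 5/7; eliminate column x1 from the other rows.
After both pivots, the entry at constraint row 2, column RHS is 63/5.

63/5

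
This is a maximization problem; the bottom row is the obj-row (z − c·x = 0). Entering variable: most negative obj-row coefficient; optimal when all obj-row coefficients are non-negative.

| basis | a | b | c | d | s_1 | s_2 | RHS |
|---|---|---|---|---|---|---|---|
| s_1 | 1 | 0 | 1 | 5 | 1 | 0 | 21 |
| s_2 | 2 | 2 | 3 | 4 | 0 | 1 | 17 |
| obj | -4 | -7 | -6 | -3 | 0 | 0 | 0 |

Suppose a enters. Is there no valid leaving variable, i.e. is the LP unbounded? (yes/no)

Column a has positive entries in row(s) 1, 2, so the ratio test bounds it — not unbounded.

no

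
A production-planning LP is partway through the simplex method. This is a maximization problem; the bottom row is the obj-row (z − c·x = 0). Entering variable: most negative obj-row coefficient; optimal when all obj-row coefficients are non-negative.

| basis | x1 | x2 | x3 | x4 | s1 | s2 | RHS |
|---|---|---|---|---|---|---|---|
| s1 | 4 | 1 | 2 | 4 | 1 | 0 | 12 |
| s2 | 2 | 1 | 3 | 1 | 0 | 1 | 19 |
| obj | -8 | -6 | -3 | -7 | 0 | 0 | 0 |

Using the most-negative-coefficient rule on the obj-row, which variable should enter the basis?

Negative obj-row entries: x1: -8, x2: -6, x3: -3, x4: -7.
The most negative is -8 in column x1, so x1 enters.

x1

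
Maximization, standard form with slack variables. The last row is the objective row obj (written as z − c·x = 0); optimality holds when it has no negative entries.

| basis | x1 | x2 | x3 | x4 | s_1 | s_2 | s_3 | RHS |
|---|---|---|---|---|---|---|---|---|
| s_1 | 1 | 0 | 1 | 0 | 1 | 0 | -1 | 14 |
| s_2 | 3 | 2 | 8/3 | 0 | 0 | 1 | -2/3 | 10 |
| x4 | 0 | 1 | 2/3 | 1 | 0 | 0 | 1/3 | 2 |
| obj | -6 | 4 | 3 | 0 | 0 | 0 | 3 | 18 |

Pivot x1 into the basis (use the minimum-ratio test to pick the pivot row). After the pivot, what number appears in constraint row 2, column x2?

Ratio test on column x1 — row 1: 14/1 = 14; row 2: 10/3 = 10/3; row 3: entry 0 ≤ 0. Minimum is 10/3 at row 2 (s_2 leaves); pivot element 3.
Divide row 2 by 3; eliminate column x1 from the other rows.
In the new row 2, the x2 entry is the old entry divided by the pivot: 2/3 = 2/3.

2/3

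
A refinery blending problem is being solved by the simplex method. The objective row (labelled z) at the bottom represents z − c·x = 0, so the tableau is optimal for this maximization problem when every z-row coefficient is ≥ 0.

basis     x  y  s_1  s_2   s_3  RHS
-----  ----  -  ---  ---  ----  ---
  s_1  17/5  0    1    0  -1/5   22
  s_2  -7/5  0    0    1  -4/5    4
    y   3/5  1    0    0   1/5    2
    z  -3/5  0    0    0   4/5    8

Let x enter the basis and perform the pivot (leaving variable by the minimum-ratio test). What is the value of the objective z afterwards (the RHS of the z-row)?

Ratio test on column x — row 1: 22/(17/5) = 110/17; row 2: entry -7/5 ≤ 0; row 3: 2/(3/5) = 10/3. Minimum is 10/3 at row 3 (y leaves); pivot element 3/5.
Pivot on row 3; the z-row RHS becomes 8 − (-3/5)·(10/3) = 10.

10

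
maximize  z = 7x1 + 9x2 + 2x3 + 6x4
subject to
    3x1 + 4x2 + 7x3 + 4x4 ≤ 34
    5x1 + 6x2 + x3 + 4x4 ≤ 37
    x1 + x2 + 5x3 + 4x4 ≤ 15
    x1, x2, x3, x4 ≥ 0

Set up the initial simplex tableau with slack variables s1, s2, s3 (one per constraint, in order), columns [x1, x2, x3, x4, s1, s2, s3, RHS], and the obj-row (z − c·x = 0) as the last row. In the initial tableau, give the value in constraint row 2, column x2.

Constraint 2 has coefficient 6 on x2.

6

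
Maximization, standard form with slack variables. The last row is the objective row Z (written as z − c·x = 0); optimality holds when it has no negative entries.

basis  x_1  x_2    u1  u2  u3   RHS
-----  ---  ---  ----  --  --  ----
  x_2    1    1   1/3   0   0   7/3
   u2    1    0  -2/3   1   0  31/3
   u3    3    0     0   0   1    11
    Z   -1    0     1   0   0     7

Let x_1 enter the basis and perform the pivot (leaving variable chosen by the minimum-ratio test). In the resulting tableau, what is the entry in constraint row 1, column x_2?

Ratio test on column x_1 — row 1: (7/3)/1 = 7/3; row 2: (31/3)/1 = 31/3; row 3: 11/3 = 11/3. Minimum is 7/3 at row 1 (x_2 leaves); pivot element 1.
Divide row 1 by 1; eliminate column x_1 from the other rows.
In the new row 1, the x_2 entry is the old entry divided by the pivot: 1/1 = 1.

1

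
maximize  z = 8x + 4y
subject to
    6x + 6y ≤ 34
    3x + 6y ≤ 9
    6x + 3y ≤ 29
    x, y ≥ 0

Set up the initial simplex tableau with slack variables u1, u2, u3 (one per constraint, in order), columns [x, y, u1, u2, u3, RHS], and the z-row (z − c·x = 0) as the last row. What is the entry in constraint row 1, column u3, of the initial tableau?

0

Slack u3 belongs to constraint 3; its column is the unit vector e_3, so the entry in row 1 is 0.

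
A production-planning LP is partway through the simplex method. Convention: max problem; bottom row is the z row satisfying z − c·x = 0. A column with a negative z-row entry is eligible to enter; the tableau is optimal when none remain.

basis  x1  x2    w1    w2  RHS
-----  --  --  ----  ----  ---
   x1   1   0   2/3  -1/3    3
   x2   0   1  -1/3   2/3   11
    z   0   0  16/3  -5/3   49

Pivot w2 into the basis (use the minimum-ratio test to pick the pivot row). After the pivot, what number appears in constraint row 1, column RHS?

Ratio test on column w2 — row 1: entry -1/3 ≤ 0; row 2: 11/(2/3) = 33/2. Minimum is 33/2 at row 2 (x2 leaves); pivot element 2/3.
Divide row 2 by 2/3; eliminate column w2 from the other rows.
Row 1 update in column RHS: 3 − (-1/3)·(33/2) = 17/2.

17/2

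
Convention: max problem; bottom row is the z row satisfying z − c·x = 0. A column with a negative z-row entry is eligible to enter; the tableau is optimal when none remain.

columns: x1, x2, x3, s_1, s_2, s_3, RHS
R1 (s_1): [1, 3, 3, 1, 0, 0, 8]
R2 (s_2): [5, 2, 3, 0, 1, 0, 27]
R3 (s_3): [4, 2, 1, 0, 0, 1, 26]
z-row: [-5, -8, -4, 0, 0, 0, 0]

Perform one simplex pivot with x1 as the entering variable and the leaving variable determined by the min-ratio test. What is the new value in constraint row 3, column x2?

Ratio test on column x1 — row 1: 8/1 = 8; row 2: 27/5 = 27/5; row 3: 26/4 = 13/2. Minimum is 27/5 at row 2 (s_2 leaves); pivot element 5.
Divide row 2 by 5; eliminate column x1 from the other rows.
Row 3 update in column x2: 2 − 4·(2/5) = 2/5.

2/5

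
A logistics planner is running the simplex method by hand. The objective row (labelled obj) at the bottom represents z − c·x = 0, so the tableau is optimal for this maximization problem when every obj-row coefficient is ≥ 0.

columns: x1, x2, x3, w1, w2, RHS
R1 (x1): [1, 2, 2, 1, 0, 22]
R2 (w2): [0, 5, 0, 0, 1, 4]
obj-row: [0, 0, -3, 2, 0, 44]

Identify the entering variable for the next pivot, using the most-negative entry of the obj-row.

x3

Negative obj-row entries: x3: -3.
The most negative is -3 in column x3, so x3 enters.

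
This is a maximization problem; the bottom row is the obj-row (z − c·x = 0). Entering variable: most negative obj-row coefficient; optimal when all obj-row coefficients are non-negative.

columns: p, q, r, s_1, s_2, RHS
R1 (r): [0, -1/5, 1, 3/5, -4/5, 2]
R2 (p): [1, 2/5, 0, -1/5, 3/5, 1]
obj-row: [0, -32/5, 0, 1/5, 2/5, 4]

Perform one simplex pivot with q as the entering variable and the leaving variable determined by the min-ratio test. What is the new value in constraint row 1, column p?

1/2

Ratio test on column q — row 1: entry -1/5 ≤ 0; row 2: 1/(2/5) = 5/2. Minimum is 5/2 at row 2 (p leaves); pivot element 2/5.
Divide row 2 by 2/5; eliminate column q from the other rows.
Row 1 update in column p: 0 − (-1/5)·(5/2) = 1/2.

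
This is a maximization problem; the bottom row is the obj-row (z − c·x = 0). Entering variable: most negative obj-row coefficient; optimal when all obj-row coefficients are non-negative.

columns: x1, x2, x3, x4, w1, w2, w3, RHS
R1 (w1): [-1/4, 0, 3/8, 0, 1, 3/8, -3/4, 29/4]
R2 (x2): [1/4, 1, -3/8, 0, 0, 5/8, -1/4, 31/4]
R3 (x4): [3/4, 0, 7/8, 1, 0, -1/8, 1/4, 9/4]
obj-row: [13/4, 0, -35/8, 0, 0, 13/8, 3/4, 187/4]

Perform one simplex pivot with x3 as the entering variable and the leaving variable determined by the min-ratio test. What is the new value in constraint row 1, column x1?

Ratio test on column x3 — row 1: (29/4)/(3/8) = 58/3; row 2: entry -3/8 ≤ 0; row 3: (9/4)/(7/8) = 18/7. Minimum is 18/7 at row 3 (x4 leaves); pivot element 7/8.
Divide row 3 by 7/8; eliminate column x3 from the other rows.
Row 1 update in column x1: -1/4 − (3/8)·(6/7) = -4/7.

-4/7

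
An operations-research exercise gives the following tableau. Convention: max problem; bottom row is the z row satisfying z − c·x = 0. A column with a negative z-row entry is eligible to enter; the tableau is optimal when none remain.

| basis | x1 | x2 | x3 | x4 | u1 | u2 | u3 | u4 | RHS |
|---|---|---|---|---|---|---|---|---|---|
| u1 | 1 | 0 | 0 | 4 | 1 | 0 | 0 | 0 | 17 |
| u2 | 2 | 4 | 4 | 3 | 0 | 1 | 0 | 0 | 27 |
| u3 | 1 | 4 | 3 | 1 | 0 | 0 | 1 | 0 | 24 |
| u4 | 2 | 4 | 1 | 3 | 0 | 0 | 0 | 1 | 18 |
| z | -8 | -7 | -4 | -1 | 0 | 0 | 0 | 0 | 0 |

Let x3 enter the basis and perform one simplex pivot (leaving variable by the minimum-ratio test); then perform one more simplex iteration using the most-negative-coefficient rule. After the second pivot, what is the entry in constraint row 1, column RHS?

19/2

Ratio test on column x3 — row 1: entry 0 ≤ 0; row 2: 27/4 = 27/4; row 3: 24/3 = 8; row 4: 18/1 = 18. Minimum is 27/4 at row 2 (u2 leaves); pivot element 4.
Divide row 2 by 4; eliminate column x3 from the other rows.
Second iteration: most negative z-row entry is -6 in column x1, so x1 enters.
Ratio test on column x1 — row 1: 17/1 = 17; row 2: (27/4)/(1/2) = 27/2; row 3: entry -1/2 ≤ 0; row 4: (45/4)/(3/2) = 15/2. Minimum is 15/2 at row 4 (u4 leaves); pivot element 3/2.
Divide row 4 by 3/2; eliminate column x1 from the other rows.
After both pivots, the entry at constraint row 1, column RHS is 19/2.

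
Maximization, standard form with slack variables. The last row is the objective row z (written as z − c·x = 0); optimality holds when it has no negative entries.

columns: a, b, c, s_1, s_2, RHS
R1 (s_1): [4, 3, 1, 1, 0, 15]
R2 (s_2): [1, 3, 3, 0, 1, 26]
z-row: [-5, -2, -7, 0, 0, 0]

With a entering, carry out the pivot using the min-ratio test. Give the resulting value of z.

75/4

Ratio test on column a — row 1: 15/4 = 15/4; row 2: 26/1 = 26. Minimum is 15/4 at row 1 (s_1 leaves); pivot element 4.
Pivot on row 1; the z-row RHS becomes 0 − (-5)·(15/4) = 75/4.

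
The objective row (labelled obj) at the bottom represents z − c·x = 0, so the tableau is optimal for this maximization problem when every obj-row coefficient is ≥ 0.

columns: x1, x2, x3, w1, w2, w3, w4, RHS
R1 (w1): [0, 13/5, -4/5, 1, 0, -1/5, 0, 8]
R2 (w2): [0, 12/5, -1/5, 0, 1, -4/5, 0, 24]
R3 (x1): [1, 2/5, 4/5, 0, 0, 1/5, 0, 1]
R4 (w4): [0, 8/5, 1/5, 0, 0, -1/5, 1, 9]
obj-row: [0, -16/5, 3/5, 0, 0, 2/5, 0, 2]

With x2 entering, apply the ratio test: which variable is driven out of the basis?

Column x2 entries and ratios — w1: 8/(13/5) = 40/13; w2: 24/(12/5) = 10; x1: 1/(2/5) = 5/2; w4: 9/(8/5) = 45/8.
Smallest ratio is 5/2 in the row of x1, so x1 leaves.

x1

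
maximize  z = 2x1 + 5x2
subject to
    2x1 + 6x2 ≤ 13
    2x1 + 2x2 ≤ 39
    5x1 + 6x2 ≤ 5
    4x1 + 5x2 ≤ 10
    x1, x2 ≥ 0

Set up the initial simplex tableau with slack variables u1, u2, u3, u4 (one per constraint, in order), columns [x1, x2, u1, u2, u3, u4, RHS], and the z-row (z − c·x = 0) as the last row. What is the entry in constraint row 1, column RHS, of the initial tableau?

The RHS of constraint 1 is b_1 = 13.

13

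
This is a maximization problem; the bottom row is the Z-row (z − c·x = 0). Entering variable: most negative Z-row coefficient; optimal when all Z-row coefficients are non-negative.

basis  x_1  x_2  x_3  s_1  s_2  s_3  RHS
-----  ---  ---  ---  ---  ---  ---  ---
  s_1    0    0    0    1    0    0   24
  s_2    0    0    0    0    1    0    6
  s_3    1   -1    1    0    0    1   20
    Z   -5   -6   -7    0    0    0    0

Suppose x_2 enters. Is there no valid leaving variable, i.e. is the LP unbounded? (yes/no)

yes

Every constraint-row entry in column x_2 is ≤ 0, so increasing x_2 is unbounded.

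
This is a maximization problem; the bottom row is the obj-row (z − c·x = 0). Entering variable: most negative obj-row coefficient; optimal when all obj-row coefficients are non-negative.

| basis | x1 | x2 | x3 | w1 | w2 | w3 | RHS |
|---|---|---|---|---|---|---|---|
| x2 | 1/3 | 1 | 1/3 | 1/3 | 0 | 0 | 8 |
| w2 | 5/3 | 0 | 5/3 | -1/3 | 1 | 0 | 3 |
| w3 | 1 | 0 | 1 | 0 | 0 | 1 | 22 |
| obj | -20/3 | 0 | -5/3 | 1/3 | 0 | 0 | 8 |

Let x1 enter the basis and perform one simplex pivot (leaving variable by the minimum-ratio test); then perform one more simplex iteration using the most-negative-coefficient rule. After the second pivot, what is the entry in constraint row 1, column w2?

Ratio test on column x1 — row 1: 8/(1/3) = 24; row 2: 3/(5/3) = 9/5; row 3: 22/1 = 22. Minimum is 9/5 at row 2 (w2 leaves); pivot element 5/3.
Divide row 2 by 5/3; eliminate column x1 from the other rows.
Second iteration: most negative obj-row entry is -1 in column w1, so w1 enters.
Ratio test on column w1 — row 1: (37/5)/(2/5) = 37/2; row 2: entry -1/5 ≤ 0; row 3: (101/5)/(1/5) = 101. Minimum is 37/2 at row 1 (x2 leaves); pivot element 2/5.
Divide row 1 by 2/5; eliminate column w1 from the other rows.
After both pivots, the entry at constraint row 1, column w2 is -1/2.

-1/2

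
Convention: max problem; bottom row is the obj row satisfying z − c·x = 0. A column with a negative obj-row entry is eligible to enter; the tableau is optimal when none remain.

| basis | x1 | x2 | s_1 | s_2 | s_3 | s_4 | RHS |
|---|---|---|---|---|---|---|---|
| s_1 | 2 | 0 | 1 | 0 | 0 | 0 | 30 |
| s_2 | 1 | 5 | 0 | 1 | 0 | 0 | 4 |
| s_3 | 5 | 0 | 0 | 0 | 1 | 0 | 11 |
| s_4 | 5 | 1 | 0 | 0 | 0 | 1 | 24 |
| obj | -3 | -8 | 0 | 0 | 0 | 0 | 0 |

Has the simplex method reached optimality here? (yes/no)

The obj-row has a negative entry -8 in column x2, so it is not optimal.

no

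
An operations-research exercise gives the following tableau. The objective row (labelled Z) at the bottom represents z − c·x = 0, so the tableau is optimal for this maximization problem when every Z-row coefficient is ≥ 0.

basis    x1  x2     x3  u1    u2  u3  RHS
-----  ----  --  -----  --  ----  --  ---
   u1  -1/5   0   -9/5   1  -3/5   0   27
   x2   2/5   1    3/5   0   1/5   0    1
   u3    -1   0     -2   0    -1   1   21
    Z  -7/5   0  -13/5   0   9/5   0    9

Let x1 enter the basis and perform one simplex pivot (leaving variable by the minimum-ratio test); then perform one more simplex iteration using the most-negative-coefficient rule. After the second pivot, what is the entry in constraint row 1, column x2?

Ratio test on column x1 — row 1: entry -1/5 ≤ 0; row 2: 1/(2/5) = 5/2; row 3: entry -1 ≤ 0. Minimum is 5/2 at row 2 (x2 leaves); pivot element 2/5.
Divide row 2 by 2/5; eliminate column x1 from the other rows.
Second iteration: most negative Z-row entry is -1/2 in column x3, so x3 enters.
Ratio test on column x3 — row 1: entry -3/2 ≤ 0; row 2: (5/2)/(3/2) = 5/3; row 3: entry -1/2 ≤ 0. Minimum is 5/3 at row 2 (x1 leaves); pivot element 3/2.
Divide row 2 by 3/2; eliminate column x3 from the other rows.
After both pivots, the entry at constraint row 1, column x2 is 3.

3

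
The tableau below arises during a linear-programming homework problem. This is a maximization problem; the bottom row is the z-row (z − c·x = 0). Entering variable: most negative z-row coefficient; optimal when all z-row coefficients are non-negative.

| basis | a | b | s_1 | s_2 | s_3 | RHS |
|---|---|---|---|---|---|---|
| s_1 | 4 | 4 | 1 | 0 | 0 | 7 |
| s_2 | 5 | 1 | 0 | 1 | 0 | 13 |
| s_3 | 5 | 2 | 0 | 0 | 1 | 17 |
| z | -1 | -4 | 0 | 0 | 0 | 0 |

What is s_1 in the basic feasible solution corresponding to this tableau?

s_1 is basic (row 1); its value is the RHS of that row, 7.

7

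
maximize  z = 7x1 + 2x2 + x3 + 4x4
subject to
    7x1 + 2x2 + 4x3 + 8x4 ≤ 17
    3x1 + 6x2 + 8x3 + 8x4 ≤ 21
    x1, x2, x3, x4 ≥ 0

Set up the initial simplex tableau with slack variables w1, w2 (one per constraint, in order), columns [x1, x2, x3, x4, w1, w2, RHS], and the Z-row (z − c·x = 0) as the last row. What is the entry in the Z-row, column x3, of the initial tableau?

-1

The Z-row carries the negated objective coefficients: the x3 entry is -1.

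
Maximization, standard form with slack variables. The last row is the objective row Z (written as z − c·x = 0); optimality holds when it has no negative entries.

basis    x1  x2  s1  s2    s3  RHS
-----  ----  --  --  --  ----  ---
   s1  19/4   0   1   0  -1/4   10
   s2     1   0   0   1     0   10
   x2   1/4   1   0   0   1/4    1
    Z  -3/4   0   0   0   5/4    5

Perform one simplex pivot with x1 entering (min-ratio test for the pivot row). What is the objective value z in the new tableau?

Ratio test on column x1 — row 1: 10/(19/4) = 40/19; row 2: 10/1 = 10; row 3: 1/(1/4) = 4. Minimum is 40/19 at row 1 (s1 leaves); pivot element 19/4.
Pivot on row 1; the Z-row RHS becomes 5 − (-3/4)·(40/19) = 125/19.

125/19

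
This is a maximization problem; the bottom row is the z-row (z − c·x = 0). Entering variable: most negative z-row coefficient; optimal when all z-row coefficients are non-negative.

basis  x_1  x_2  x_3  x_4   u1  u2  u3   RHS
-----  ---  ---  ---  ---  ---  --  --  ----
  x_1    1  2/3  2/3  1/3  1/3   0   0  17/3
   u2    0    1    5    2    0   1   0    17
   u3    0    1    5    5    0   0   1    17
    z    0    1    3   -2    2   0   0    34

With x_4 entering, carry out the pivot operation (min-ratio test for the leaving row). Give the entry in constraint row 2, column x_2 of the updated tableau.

Ratio test on column x_4 — row 1: (17/3)/(1/3) = 17; row 2: 17/2 = 17/2; row 3: 17/5 = 17/5. Minimum is 17/5 at row 3 (u3 leaves); pivot element 5.
Divide row 3 by 5; eliminate column x_4 from the other rows.
Row 2 update in column x_2: 1 − 2·(1/5) = 3/5.

3/5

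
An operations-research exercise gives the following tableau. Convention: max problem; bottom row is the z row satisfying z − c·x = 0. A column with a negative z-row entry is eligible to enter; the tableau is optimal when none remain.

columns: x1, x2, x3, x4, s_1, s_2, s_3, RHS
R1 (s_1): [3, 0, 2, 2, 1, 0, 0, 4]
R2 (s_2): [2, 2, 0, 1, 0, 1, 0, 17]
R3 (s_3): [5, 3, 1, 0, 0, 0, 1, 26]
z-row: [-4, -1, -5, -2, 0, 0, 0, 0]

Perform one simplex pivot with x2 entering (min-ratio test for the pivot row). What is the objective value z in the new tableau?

17/2

Ratio test on column x2 — row 1: entry 0 ≤ 0; row 2: 17/2 = 17/2; row 3: 26/3 = 26/3. Minimum is 17/2 at row 2 (s_2 leaves); pivot element 2.
Pivot on row 2; the z-row RHS becomes 0 − (-1)·(17/2) = 17/2.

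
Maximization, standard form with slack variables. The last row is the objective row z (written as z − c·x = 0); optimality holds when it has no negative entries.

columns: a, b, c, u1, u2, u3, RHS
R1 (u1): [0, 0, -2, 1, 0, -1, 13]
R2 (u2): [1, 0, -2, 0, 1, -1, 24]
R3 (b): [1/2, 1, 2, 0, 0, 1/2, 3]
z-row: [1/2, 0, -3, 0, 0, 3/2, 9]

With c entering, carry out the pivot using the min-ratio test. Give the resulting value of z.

Ratio test on column c — row 1: entry -2 ≤ 0; row 2: entry -2 ≤ 0; row 3: 3/2 = 3/2. Minimum is 3/2 at row 3 (b leaves); pivot element 2.
Pivot on row 3; the z-row RHS becomes 9 − (-3)·(3/2) = 27/2.

27/2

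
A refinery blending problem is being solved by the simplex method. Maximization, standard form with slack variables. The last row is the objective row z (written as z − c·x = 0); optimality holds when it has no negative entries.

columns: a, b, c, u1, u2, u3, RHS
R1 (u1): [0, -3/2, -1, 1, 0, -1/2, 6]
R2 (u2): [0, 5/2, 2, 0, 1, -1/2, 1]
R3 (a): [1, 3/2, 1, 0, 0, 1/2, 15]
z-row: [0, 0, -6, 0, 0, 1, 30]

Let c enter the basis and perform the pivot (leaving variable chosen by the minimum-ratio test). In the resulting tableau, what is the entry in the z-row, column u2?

3

Ratio test on column c — row 1: entry -1 ≤ 0; row 2: 1/2 = 1/2; row 3: 15/1 = 15. Minimum is 1/2 at row 2 (u2 leaves); pivot element 2.
Divide row 2 by 2; eliminate column c from the other rows.
z-row update in column u2: 0 − (-6)·(1/2) = 3.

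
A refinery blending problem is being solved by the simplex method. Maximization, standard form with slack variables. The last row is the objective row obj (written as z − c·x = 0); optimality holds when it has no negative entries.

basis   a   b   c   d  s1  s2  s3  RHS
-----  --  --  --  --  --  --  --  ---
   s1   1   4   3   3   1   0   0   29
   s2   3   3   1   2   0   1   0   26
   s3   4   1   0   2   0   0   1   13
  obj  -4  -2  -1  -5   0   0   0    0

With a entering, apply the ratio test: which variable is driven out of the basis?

s3

Column a entries and ratios — s1: 29/1 = 29; s2: 26/3 = 26/3; s3: 13/4 = 13/4.
Smallest ratio is 13/4 in the row of s3, so s3 leaves.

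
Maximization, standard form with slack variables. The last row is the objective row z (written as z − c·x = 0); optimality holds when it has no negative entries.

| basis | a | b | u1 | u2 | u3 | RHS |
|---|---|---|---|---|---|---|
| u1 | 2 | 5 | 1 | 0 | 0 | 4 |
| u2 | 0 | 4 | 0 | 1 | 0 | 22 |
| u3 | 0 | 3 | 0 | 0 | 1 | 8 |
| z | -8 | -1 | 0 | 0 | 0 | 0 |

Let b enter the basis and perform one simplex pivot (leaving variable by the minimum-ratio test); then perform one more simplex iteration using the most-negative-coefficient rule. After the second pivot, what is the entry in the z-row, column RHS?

16

Ratio test on column b — row 1: 4/5 = 4/5; row 2: 22/4 = 11/2; row 3: 8/3 = 8/3. Minimum is 4/5 at row 1 (u1 leaves); pivot element 5.
Divide row 1 by 5; eliminate column b from the other rows.
Second iteration: most negative z-row entry is -38/5 in column a, so a enters.
Ratio test on column a — row 1: (4/5)/(2/5) = 2; row 2: entry -8/5 ≤ 0; row 3: entry -6/5 ≤ 0. Minimum is 2 at row 1 (b leaves); pivot element 2/5.
Divide row 1 by 2/5; eliminate column a from the other rows.
After both pivots, the entry at the z-row, column RHS is 16.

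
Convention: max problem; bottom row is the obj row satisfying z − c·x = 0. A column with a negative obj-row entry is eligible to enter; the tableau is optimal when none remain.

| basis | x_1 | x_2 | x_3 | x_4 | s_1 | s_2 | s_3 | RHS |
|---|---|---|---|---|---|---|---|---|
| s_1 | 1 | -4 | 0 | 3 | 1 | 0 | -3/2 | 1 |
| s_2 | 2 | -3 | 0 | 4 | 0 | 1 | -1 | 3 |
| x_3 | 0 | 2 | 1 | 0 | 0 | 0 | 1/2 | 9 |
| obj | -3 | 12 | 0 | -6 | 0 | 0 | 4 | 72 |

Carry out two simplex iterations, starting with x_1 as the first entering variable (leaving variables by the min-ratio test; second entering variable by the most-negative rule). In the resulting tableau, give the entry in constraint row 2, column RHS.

1/2

Ratio test on column x_1 — row 1: 1/1 = 1; row 2: 3/2 = 3/2; row 3: entry 0 ≤ 0. Minimum is 1 at row 1 (s_1 leaves); pivot element 1.
Divide row 1 by 1; eliminate column x_1 from the other rows.
Second iteration: most negative obj-row entry is -1/2 in column s_3, so s_3 enters.
Ratio test on column s_3 — row 1: entry -3/2 ≤ 0; row 2: 1/2 = 1/2; row 3: 9/(1/2) = 18. Minimum is 1/2 at row 2 (s_2 leaves); pivot element 2.
Divide row 2 by 2; eliminate column s_3 from the other rows.
After both pivots, the entry at constraint row 2, column RHS is 1/2.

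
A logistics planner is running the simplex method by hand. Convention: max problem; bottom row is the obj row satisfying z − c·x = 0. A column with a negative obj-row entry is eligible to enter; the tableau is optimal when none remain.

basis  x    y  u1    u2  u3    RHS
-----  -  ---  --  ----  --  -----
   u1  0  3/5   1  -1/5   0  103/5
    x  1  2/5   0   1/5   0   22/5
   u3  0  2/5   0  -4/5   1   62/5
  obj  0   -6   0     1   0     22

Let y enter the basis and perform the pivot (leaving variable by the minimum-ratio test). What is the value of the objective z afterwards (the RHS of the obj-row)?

Ratio test on column y — row 1: (103/5)/(3/5) = 103/3; row 2: (22/5)/(2/5) = 11; row 3: (62/5)/(2/5) = 31. Minimum is 11 at row 2 (x leaves); pivot element 2/5.
Pivot on row 2; the obj-row RHS becomes 22 − (-6)·11 = 88.

88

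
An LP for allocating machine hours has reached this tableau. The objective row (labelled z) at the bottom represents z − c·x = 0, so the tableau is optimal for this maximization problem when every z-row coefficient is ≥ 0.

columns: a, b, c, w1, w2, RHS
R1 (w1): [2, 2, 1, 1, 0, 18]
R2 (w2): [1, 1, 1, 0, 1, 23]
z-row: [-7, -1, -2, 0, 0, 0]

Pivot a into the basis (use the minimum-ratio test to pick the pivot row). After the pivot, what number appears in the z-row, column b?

Ratio test on column a — row 1: 18/2 = 9; row 2: 23/1 = 23. Minimum is 9 at row 1 (w1 leaves); pivot element 2.
Divide row 1 by 2; eliminate column a from the other rows.
z-row update in column b: -1 − (-7)·1 = 6.

6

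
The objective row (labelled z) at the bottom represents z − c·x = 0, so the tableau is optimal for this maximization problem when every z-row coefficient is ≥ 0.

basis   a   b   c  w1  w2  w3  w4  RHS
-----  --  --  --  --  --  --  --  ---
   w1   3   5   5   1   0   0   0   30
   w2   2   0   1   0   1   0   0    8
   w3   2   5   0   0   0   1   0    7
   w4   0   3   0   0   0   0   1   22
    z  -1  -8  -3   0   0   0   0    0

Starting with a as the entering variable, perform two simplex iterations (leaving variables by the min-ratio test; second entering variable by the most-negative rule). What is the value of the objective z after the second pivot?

Ratio test on column a — row 1: 30/3 = 10; row 2: 8/2 = 4; row 3: 7/2 = 7/2; row 4: entry 0 ≤ 0. Minimum is 7/2 at row 3 (w3 leaves); pivot element 2.
Pivot on row 3; the z-row RHS becomes 0 − (-1)·(7/2) = 7/2.
Next entering variable (most negative z-row entry -11/2): b.
Ratio test on column b — row 1: entry -5/2 ≤ 0; row 2: entry -5 ≤ 0; row 3: (7/2)/(5/2) = 7/5; row 4: 22/3 = 22/3. Minimum is 7/5 at row 3 (a leaves); pivot element 5/2.
After the second pivot the z-row RHS is 7/2 − (-11/2)·(7/5) = 56/5.

56/5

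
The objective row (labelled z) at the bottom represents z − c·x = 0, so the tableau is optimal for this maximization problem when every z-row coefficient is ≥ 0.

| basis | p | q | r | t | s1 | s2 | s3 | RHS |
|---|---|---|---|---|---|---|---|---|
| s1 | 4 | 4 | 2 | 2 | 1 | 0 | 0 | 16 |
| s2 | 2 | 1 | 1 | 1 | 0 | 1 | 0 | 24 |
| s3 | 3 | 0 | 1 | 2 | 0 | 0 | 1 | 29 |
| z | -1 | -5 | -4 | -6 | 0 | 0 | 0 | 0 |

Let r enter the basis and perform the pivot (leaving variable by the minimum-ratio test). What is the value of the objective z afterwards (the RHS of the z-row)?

Ratio test on column r — row 1: 16/2 = 8; row 2: 24/1 = 24; row 3: 29/1 = 29. Minimum is 8 at row 1 (s1 leaves); pivot element 2.
Pivot on row 1; the z-row RHS becomes 0 − (-4)·8 = 32.

32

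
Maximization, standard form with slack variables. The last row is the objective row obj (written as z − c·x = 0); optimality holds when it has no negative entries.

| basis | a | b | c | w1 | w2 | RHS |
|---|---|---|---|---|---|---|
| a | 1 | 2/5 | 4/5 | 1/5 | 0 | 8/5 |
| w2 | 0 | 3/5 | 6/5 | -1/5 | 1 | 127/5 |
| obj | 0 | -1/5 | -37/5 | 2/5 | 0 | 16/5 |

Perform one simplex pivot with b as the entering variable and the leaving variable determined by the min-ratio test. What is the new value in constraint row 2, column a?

Ratio test on column b — row 1: (8/5)/(2/5) = 4; row 2: (127/5)/(3/5) = 127/3. Minimum is 4 at row 1 (a leaves); pivot element 2/5.
Divide row 1 by 2/5; eliminate column b from the other rows.
Row 2 update in column a: 0 − (3/5)·(5/2) = -3/2.

-3/2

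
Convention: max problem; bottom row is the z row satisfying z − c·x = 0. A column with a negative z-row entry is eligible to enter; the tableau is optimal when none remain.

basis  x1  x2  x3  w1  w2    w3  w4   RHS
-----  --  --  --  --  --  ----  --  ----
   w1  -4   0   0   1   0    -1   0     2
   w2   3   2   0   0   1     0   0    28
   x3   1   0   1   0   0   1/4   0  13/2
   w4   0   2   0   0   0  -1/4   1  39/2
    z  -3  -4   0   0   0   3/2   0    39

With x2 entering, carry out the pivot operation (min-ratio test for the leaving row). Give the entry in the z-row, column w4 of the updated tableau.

Ratio test on column x2 — row 1: entry 0 ≤ 0; row 2: 28/2 = 14; row 3: entry 0 ≤ 0; row 4: (39/2)/2 = 39/4. Minimum is 39/4 at row 4 (w4 leaves); pivot element 2.
Divide row 4 by 2; eliminate column x2 from the other rows.
z-row update in column w4: 0 − (-4)·(1/2) = 2.

2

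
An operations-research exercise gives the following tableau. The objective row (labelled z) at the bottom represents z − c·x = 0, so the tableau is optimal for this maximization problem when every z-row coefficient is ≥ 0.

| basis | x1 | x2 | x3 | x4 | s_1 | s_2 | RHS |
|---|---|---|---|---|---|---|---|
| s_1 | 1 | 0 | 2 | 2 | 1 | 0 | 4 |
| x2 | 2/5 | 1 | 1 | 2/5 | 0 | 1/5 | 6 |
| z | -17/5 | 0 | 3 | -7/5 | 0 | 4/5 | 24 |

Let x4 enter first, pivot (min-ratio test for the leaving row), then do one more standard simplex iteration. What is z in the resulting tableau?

Ratio test on column x4 — row 1: 4/2 = 2; row 2: 6/(2/5) = 15. Minimum is 2 at row 1 (s_1 leaves); pivot element 2.
Pivot on row 1; the z-row RHS becomes 24 − (-7/5)·2 = 134/5.
Next entering variable (most negative z-row entry -27/10): x1.
Ratio test on column x1 — row 1: 2/(1/2) = 4; row 2: (26/5)/(1/5) = 26. Minimum is 4 at row 1 (x4 leaves); pivot element 1/2.
After the second pivot the z-row RHS is 134/5 − (-27/10)·4 = 188/5.

188/5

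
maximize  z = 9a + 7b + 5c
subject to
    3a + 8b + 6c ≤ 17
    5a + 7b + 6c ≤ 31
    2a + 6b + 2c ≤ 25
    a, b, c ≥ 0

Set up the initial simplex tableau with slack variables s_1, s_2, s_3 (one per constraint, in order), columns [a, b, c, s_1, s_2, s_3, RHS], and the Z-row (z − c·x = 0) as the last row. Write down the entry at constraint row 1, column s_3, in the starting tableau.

Slack s_3 belongs to constraint 3; its column is the unit vector e_3, so the entry in row 1 is 0.

0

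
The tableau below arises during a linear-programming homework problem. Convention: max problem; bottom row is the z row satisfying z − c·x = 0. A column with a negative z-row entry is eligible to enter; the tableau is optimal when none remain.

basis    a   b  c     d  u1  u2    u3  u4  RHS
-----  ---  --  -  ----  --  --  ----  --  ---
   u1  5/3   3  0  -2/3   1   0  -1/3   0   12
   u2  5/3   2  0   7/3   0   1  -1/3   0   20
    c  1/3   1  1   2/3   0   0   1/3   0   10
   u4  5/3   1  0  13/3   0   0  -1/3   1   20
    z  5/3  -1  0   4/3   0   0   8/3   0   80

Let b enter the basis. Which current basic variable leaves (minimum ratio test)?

Column b entries and ratios — u1: 12/3 = 4; u2: 20/2 = 10; c: 10/1 = 10; u4: 20/1 = 20.
Smallest ratio is 4 in the row of u1, so u1 leaves.

u1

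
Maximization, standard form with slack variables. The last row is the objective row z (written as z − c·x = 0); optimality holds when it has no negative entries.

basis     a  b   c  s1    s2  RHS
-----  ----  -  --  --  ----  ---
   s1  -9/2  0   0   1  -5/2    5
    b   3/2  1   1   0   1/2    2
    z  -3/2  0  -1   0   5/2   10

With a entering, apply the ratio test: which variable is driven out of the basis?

b

Column a entries and ratios — s1: -9/2 ≤ 0, skip; b: 2/(3/2) = 4/3.
Smallest ratio is 4/3 in the row of b, so b leaves.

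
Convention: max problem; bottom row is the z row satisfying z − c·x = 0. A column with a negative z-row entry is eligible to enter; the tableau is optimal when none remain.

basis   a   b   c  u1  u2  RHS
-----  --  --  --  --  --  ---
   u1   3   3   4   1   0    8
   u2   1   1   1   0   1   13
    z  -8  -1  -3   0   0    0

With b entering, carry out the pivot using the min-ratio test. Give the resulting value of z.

Ratio test on column b — row 1: 8/3 = 8/3; row 2: 13/1 = 13. Minimum is 8/3 at row 1 (u1 leaves); pivot element 3.
Pivot on row 1; the z-row RHS becomes 0 − (-1)·(8/3) = 8/3.

8/3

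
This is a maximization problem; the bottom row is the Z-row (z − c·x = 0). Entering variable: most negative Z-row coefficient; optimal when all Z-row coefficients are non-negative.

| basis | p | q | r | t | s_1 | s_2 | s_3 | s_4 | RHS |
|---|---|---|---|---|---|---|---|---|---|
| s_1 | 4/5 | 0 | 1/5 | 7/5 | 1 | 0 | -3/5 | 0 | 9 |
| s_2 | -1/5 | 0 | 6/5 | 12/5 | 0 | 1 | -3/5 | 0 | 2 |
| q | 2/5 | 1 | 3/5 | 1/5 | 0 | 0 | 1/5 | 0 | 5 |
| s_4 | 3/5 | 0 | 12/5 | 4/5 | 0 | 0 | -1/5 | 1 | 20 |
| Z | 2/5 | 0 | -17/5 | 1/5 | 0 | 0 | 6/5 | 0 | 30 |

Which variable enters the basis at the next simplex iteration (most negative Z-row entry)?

Negative Z-row entries: r: -17/5.
The most negative is -17/5 in column r, so r enters.

r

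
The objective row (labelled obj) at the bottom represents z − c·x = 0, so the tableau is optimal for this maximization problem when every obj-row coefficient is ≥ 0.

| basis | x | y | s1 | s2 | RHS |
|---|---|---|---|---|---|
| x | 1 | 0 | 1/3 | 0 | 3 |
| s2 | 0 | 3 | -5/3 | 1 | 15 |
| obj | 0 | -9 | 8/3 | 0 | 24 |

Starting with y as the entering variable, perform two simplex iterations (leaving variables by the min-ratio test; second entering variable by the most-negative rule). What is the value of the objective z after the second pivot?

Ratio test on column y — row 1: entry 0 ≤ 0; row 2: 15/3 = 5. Minimum is 5 at row 2 (s2 leaves); pivot element 3.
Pivot on row 2; the obj-row RHS becomes 24 − (-9)·5 = 69.
Next entering variable (most negative obj-row entry -7/3): s1.
Ratio test on column s1 — row 1: 3/(1/3) = 9; row 2: entry -5/9 ≤ 0. Minimum is 9 at row 1 (x leaves); pivot element 1/3.
After the second pivot the obj-row RHS is 69 − (-7/3)·9 = 90.

90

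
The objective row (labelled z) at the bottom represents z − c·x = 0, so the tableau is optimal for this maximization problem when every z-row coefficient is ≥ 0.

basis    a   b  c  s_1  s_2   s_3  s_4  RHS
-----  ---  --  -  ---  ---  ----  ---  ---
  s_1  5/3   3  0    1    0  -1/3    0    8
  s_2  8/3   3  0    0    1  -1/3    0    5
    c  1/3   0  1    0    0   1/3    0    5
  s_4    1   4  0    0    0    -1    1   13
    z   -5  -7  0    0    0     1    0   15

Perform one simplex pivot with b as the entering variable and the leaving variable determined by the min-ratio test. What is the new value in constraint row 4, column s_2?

-4/3

Ratio test on column b — row 1: 8/3 = 8/3; row 2: 5/3 = 5/3; row 3: entry 0 ≤ 0; row 4: 13/4 = 13/4. Minimum is 5/3 at row 2 (s_2 leaves); pivot element 3.
Divide row 2 by 3; eliminate column b from the other rows.
Row 4 update in column s_2: 0 − 4·(1/3) = -4/3.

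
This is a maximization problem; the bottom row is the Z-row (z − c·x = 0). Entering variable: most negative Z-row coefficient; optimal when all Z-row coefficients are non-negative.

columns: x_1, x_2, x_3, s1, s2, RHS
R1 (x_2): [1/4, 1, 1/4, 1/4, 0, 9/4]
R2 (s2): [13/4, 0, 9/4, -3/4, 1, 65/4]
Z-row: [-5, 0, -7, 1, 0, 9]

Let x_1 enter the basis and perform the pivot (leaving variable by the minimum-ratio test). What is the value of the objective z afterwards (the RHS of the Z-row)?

34

Ratio test on column x_1 — row 1: (9/4)/(1/4) = 9; row 2: (65/4)/(13/4) = 5. Minimum is 5 at row 2 (s2 leaves); pivot element 13/4.
Pivot on row 2; the Z-row RHS becomes 9 − (-5)·5 = 34.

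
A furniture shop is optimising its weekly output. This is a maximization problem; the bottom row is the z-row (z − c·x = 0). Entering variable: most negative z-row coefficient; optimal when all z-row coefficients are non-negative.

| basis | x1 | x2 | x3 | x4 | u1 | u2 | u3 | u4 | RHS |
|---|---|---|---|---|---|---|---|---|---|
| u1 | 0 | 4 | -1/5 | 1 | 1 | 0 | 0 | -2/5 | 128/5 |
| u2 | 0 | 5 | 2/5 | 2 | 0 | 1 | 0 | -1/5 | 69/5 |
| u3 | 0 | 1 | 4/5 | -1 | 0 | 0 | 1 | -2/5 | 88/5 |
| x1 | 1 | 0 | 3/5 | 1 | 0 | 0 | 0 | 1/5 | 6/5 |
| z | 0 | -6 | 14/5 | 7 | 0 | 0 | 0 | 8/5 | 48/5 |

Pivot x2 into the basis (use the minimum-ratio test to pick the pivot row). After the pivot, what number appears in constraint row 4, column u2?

Ratio test on column x2 — row 1: (128/5)/4 = 32/5; row 2: (69/5)/5 = 69/25; row 3: (88/5)/1 = 88/5; row 4: entry 0 ≤ 0. Minimum is 69/25 at row 2 (u2 leaves); pivot element 5.
Divide row 2 by 5; eliminate column x2 from the other rows.
Row 4 update in column u2: 0 − 0·(1/5) = 0.

0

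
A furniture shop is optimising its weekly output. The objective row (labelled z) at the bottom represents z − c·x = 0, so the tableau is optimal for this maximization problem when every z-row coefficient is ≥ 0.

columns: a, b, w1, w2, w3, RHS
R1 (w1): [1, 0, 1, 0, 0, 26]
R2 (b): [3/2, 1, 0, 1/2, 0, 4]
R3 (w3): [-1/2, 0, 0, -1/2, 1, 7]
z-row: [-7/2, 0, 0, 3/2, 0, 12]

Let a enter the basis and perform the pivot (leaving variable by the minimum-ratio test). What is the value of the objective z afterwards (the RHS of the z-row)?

64/3

Ratio test on column a — row 1: 26/1 = 26; row 2: 4/(3/2) = 8/3; row 3: entry -1/2 ≤ 0. Minimum is 8/3 at row 2 (b leaves); pivot element 3/2.
Pivot on row 2; the z-row RHS becomes 12 − (-7/2)·(8/3) = 64/3.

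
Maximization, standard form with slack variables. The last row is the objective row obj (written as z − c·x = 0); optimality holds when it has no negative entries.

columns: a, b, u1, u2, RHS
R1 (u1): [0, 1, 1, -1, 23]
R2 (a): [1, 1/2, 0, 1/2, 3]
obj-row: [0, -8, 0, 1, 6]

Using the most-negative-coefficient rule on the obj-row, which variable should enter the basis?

b

Negative obj-row entries: b: -8.
The most negative is -8 in column b, so b enters.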